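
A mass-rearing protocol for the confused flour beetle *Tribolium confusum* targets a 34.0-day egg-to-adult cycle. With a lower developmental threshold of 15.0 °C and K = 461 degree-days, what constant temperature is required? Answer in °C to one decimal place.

Required daily accumulation = 461 / 34.0 = 13.559 DD/day.
T = T_base + 13.559 = 15.0 + 13.559 = 28.559 ≈ 28.6 °C.

28.6 °C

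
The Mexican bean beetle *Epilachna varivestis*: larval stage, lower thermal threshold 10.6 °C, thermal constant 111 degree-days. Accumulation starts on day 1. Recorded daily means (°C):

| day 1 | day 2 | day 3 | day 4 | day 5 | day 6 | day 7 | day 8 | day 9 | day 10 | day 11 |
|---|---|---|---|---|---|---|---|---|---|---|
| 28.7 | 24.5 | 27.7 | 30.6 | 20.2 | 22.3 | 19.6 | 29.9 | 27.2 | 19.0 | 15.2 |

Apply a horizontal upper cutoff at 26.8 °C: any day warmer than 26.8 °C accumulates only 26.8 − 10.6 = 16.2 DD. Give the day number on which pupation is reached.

day 9

Daily DD above 10.6 °C (capped at 16.2): 16.2, 13.9, 16.2, 16.2, 9.6, 11.7, 9.0, 16.2, 16.2, 8.4, 4.6.
Cumulative: 16.2, 30.1, 46.3, 62.5, 72.1, 83.8, 92.8, 109.0, 125.2, 133.6, 138.2.
The total first reaches 111 DD on day 9.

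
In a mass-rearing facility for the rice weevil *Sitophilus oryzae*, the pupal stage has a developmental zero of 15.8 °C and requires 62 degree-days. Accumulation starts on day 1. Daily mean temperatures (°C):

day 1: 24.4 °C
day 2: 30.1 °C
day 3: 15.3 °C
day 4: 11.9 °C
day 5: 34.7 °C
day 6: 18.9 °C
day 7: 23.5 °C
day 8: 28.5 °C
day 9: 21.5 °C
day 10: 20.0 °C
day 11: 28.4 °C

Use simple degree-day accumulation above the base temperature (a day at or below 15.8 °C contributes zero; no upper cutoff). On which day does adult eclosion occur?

day 8

Daily DD above 15.8 °C: 8.6, 14.3, 0.0, 0.0, 18.9, 3.1, 7.7, 12.7, 5.7, 4.2, 12.6.
Cumulative: 8.6, 22.9, 22.9, 22.9, 41.8, 44.9, 52.6, 65.3, 71.0, 75.2, 87.8.
The total first reaches 62 DD on day 8.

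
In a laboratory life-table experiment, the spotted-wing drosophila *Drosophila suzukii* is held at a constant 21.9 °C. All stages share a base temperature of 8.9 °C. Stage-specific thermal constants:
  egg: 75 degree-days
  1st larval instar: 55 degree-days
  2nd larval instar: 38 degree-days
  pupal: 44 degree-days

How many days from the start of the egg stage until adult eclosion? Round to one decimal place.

16.3 days

Daily accumulation at 21.9 °C = 21.9 − 8.9 = 13.0 DD/day.
Total K = 75 + 55 + 38 + 44 = 212 DD.
Total duration = 212 / 13.0 = 16.308 ≈ 16.3 days.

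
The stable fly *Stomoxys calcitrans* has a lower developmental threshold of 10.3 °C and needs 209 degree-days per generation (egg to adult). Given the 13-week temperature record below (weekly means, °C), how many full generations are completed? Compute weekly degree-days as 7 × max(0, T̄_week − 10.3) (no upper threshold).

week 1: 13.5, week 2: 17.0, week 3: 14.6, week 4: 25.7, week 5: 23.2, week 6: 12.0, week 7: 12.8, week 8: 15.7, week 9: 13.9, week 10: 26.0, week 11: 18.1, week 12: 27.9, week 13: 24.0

3 generations

Weekly DD (7 × max(0, T̄ − 10.3)): 22.4, 46.9, 30.1, 107.8, 90.3, 11.9, 17.5, 37.8, 25.2, 109.9, 54.6, 123.2, 95.9.
Season total = 773.5 DD.
Complete generations = ⌊773.5 / 209⌋ = 3.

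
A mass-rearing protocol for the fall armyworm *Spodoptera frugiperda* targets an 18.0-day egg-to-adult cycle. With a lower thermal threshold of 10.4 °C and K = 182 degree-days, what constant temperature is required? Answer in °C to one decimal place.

Required daily accumulation = 182 / 18.0 = 10.111 DD/day.
T = T_base + 10.111 = 10.4 + 10.111 = 20.511 ≈ 20.5 °C.

20.5 °C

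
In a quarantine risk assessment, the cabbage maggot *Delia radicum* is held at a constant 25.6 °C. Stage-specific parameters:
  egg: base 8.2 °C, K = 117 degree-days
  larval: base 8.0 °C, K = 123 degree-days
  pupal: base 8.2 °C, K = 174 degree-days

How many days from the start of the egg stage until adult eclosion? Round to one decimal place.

egg: 117 / (25.6 − 8.2) = 117 / 17.4 = 6.724 d.
larval: 123 / (25.6 − 8.0) = 123 / 17.6 = 6.989 d.
pupal: 174 / (25.6 − 8.2) = 174 / 17.4 = 10.000 d.
Sum = 23.713 ≈ 23.7 days.

23.7 days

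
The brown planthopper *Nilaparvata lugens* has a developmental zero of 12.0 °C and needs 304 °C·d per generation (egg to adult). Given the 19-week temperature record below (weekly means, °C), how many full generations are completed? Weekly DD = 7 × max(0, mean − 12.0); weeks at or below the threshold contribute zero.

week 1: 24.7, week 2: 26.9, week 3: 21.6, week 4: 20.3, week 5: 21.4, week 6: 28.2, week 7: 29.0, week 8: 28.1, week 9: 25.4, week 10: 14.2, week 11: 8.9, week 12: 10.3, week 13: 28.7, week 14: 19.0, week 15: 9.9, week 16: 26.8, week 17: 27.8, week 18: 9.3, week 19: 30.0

Weekly DD (7 × max(0, T̄ − 12.0)): 88.9, 104.3, 67.2, 58.1, 65.8, 113.4, 119.0, 112.7, 93.8, 15.4, 0.0, 0.0, 116.9, 49.0, 0.0, 103.6, 110.6, 0.0, 126.0.
Season total = 1344.7 DD.
Complete generations = ⌊1344.7 / 304⌋ = 4.

4 generations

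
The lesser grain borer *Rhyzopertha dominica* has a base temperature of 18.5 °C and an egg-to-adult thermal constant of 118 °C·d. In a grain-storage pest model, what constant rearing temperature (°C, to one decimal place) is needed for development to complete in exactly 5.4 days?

Required daily accumulation = 118 / 5.4 = 21.852 DD/day.
T = T_base + 21.852 = 18.5 + 21.852 = 40.352 ≈ 40.4 °C.

40.4 °C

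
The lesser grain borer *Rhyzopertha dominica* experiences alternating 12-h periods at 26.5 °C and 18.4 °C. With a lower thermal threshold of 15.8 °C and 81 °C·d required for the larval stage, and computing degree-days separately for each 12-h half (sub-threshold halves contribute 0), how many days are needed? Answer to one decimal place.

Day half: max(0, 26.5 − 15.8) × 0.5 = 10.7 × 0.5 = 5.35 DD.
Night half: max(0, 18.4 − 15.8) × 0.5 = 2.6 × 0.5 = 1.30 DD.
Per 24 h: 6.65 DD/day.
Duration = 81 / 6.65 = 12.180 ≈ 12.2 days.

12.2 days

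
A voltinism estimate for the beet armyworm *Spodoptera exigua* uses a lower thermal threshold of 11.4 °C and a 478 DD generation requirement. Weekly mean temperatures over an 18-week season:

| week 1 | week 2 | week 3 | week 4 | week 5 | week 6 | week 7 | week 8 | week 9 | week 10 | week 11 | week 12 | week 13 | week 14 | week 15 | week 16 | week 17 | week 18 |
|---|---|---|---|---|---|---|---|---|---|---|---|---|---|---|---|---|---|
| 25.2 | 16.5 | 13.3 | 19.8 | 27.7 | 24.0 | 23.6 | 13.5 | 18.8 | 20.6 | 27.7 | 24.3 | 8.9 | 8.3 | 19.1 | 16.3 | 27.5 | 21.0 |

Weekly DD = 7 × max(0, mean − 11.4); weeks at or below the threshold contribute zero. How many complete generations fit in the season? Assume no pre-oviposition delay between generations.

2 generations

Weekly DD (7 × max(0, T̄ − 11.4)): 96.6, 35.7, 13.3, 58.8, 114.1, 88.2, 85.4, 14.7, 51.8, 64.4, 114.1, 90.3, 0.0, 0.0, 53.9, 34.3, 112.7, 67.2.
Season total = 1095.5 DD.
Complete generations = ⌊1095.5 / 478⌋ = 2.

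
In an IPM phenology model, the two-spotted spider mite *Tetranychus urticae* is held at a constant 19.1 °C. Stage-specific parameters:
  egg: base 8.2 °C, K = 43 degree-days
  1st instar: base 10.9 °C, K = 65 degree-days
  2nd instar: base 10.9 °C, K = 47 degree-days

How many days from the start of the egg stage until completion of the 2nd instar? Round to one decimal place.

17.6 days

egg: 43 / (19.1 − 8.2) = 43 / 10.9 = 3.945 d.
1st instar: 65 / (19.1 − 10.9) = 65 / 8.2 = 7.927 d.
2nd instar: 47 / (19.1 − 10.9) = 47 / 8.2 = 5.732 d.
Sum = 17.603 ≈ 17.6 days.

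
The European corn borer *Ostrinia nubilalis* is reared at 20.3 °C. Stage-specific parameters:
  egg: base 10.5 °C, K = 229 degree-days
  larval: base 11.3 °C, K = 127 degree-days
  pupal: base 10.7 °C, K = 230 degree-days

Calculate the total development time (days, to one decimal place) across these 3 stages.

61.4 days

egg: 229 / (20.3 − 10.5) = 229 / 9.8 = 23.367 d.
larval: 127 / (20.3 − 11.3) = 127 / 9.0 = 14.111 d.
pupal: 230 / (20.3 − 10.7) = 230 / 9.6 = 23.958 d.
Sum = 61.437 ≈ 61.4 days.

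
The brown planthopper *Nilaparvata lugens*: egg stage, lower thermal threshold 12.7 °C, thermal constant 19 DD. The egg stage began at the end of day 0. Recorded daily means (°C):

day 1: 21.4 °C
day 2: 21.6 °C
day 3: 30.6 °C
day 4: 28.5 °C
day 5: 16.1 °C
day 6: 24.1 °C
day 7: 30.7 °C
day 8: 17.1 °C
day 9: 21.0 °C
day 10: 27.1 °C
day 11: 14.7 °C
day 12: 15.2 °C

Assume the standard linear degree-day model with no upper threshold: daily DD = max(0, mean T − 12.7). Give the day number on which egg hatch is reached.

day 3

Daily DD above 12.7 °C: 8.7, 8.9, 17.9, 15.8, 3.4, 11.4, 18.0, 4.4, 8.3, 14.4, 2.0, 2.5.
Cumulative: 8.7, 17.6, 35.5, 51.3, 54.7, 66.1, 84.1, 88.5, 96.8, 111.2, 113.2, 115.7.
The total first reaches 19 DD on day 3.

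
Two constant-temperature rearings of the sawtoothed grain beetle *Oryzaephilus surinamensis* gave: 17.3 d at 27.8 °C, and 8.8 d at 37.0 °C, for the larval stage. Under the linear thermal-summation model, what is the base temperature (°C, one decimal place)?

18.3 °C

Equal thermal constants: D₁(T₁ − T_b) = D₂(T₂ − T_b).
17.3·(27.8 − T_b) = 8.8·(37.0 − T_b)
T_b = (17.3·27.8 − 8.8·37.0) / (17.3 − 8.8) = 155.34 / 8.5 = 18.275 °C ≈ 18.3 °C.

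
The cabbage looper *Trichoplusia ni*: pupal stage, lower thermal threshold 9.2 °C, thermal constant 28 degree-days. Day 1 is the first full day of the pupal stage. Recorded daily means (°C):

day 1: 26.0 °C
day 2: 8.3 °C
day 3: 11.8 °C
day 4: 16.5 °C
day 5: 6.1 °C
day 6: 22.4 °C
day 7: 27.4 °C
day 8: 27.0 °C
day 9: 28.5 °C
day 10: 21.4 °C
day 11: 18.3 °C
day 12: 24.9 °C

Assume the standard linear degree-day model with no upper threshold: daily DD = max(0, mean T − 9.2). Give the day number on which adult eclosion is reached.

Daily DD above 9.2 °C: 16.8, 0.0, 2.6, 7.3, 0.0, 13.2, 18.2, 17.8, 19.3, 12.2, 9.1, 15.7.
Cumulative: 16.8, 16.8, 19.4, 26.7, 26.7, 39.9, 58.1, 75.9, 95.2, 107.4, 116.5, 132.2.
The total first reaches 28 DD on day 6.

day 6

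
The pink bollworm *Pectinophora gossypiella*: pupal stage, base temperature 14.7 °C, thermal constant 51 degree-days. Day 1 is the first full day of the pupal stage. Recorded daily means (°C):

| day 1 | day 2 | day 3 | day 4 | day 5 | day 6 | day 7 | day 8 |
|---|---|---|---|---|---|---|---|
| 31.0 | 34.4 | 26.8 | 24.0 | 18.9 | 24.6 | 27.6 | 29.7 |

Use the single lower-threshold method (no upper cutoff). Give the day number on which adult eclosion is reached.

day 4

Daily DD above 14.7 °C: 16.3, 19.7, 12.1, 9.3, 4.2, 9.9, 12.9, 15.0.
Cumulative: 16.3, 36.0, 48.1, 57.4, 61.6, 71.5, 84.4, 99.4.
The total first reaches 51 DD on day 4.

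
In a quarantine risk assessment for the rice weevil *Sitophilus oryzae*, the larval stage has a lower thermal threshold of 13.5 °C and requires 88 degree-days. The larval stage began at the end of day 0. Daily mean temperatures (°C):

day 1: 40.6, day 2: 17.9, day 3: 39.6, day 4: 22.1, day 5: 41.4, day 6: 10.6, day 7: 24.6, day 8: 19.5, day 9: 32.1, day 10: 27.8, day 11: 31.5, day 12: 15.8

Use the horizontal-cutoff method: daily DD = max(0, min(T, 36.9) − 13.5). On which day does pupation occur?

day 7

Daily DD above 13.5 °C (capped at 23.4): 23.4, 4.4, 23.4, 8.6, 23.4, 0.0, 11.1, 6.0, 18.6, 14.3, 18.0, 2.3.
Cumulative: 23.4, 27.8, 51.2, 59.8, 83.2, 83.2, 94.3, 100.3, 118.9, 133.2, 151.2, 153.5.
The total first reaches 88 DD on day 7.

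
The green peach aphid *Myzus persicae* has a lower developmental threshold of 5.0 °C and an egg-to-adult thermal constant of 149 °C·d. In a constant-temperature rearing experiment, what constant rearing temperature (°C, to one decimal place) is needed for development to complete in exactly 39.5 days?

8.8 °C

Required daily accumulation = 149 / 39.5 = 3.772 DD/day.
T = T_base + 3.772 = 5.0 + 3.772 = 8.772 ≈ 8.8 °C.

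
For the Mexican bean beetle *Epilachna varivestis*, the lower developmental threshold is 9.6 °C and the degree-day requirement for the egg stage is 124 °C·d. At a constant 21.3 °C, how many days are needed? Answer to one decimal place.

Daily accumulation = 21.3 − 9.6 = 11.7 DD/day.
Duration = 124 / 11.7 = 10.598 ≈ 10.6 days.

10.6 days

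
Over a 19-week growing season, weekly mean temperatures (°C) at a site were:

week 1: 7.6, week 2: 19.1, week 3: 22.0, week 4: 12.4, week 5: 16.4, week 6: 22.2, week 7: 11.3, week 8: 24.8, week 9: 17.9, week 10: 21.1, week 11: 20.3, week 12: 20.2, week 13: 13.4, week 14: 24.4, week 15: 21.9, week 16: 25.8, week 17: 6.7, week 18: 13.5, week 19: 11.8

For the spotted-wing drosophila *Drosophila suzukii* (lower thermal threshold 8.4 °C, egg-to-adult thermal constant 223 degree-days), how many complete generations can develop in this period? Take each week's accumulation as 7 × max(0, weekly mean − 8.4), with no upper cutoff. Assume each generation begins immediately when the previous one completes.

5 generations

Weekly DD (7 × max(0, T̄ − 8.4)): 0.0, 74.9, 95.2, 28.0, 56.0, 96.6, 20.3, 114.8, 66.5, 88.9, 83.3, 82.6, 35.0, 112.0, 94.5, 121.8, 0.0, 35.7, 23.8.
Season total = 1229.9 DD.
Complete generations = ⌊1229.9 / 223⌋ = 5.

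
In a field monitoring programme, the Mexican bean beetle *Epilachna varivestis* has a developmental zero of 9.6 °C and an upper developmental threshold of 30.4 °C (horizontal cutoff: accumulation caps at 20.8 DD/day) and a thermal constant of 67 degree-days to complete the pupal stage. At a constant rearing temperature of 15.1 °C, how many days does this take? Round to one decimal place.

12.2 days

Daily accumulation = 15.1 − 9.6 = 5.5 DD/day.
Duration = 67 / 5.5 = 12.182 ≈ 12.2 days.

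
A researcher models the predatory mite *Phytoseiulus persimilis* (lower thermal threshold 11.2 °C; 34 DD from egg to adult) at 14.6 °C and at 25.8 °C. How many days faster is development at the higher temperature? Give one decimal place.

At 14.6 °C: 34 / (14.6 − 11.2) = 34 / 3.4 = 10.000 d.
At 25.8 °C: 34 / (25.8 − 11.2) = 34 / 14.6 = 2.329 d.
Difference = |10.000 − 2.329| = 7.671 ≈ 7.7 days.

7.7 days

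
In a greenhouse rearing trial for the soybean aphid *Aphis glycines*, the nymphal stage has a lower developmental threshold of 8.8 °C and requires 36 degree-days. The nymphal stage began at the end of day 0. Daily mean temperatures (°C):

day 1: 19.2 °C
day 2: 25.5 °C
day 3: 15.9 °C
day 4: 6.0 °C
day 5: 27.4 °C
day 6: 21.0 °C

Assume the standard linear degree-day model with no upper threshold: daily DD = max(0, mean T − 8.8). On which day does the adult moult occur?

Daily DD above 8.8 °C: 10.4, 16.7, 7.1, 0.0, 18.6, 12.2.
Cumulative: 10.4, 27.1, 34.2, 34.2, 52.8, 65.0.
The total first reaches 36 DD on day 5.

day 5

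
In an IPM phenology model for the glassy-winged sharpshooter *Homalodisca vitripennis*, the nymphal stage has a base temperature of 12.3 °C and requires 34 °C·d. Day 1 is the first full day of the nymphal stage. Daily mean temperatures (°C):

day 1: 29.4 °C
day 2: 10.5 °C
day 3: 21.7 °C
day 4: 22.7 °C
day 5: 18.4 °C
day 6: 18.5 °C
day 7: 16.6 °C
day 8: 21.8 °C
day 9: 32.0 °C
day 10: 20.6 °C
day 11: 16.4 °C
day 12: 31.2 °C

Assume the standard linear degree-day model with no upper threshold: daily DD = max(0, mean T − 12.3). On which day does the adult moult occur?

Daily DD above 12.3 °C: 17.1, 0.0, 9.4, 10.4, 6.1, 6.2, 4.3, 9.5, 19.7, 8.3, 4.1, 18.9.
Cumulative: 17.1, 17.1, 26.5, 36.9, 43.0, 49.2, 53.5, 63.0, 82.7, 91.0, 95.1, 114.0.
The total first reaches 34 DD on day 4.

day 4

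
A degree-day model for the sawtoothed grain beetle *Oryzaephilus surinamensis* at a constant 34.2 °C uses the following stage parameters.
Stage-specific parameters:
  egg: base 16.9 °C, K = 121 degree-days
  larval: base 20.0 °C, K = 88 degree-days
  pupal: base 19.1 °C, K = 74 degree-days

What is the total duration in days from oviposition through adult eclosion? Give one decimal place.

egg: 121 / (34.2 − 16.9) = 121 / 17.3 = 6.994 d.
larval: 88 / (34.2 − 20.0) = 88 / 14.2 = 6.197 d.
pupal: 74 / (34.2 − 19.1) = 74 / 15.1 = 4.901 d.
Sum = 18.092 ≈ 18.1 days.

18.1 days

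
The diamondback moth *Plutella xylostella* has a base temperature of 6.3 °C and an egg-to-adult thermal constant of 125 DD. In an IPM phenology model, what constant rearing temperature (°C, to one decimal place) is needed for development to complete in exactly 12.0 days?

16.7 °C

Required daily accumulation = 125 / 12.0 = 10.417 DD/day.
T = T_base + 10.417 = 6.3 + 10.417 = 16.717 ≈ 16.7 °C.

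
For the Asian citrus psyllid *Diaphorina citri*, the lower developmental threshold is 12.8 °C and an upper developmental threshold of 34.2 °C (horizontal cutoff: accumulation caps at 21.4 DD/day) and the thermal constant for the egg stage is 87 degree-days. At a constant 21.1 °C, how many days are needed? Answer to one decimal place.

10.5 days

Daily accumulation = 21.1 − 12.8 = 8.3 DD/day.
Duration = 87 / 8.3 = 10.482 ≈ 10.5 days.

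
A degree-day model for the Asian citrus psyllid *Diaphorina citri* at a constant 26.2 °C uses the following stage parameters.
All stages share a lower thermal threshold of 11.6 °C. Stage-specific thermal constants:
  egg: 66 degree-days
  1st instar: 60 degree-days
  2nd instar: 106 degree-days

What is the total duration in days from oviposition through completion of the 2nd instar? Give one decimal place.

15.9 days

Daily accumulation at 26.2 °C = 26.2 − 11.6 = 14.6 DD/day.
Total K = 66 + 60 + 106 = 232 DD.
Total duration = 232 / 14.6 = 15.890 ≈ 15.9 days.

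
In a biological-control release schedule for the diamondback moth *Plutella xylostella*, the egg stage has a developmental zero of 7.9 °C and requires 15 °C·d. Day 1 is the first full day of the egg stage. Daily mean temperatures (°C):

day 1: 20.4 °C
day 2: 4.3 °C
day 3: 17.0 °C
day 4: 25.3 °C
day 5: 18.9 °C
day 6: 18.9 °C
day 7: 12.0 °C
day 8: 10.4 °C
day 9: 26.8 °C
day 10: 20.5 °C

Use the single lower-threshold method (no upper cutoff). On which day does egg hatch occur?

day 3

Daily DD above 7.9 °C: 12.5, 0.0, 9.1, 17.4, 11.0, 11.0, 4.1, 2.5, 18.9, 12.6.
Cumulative: 12.5, 12.5, 21.6, 39.0, 50.0, 61.0, 65.1, 67.6, 86.5, 99.1.
The total first reaches 15 DD on day 3.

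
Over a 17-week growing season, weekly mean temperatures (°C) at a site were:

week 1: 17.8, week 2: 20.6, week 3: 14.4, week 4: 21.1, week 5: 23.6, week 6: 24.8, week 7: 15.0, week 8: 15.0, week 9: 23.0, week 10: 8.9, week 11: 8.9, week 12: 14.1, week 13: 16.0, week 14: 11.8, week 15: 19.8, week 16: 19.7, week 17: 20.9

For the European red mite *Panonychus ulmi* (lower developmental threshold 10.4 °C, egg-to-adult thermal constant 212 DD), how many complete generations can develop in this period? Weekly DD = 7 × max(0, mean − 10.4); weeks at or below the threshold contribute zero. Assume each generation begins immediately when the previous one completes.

4 generations

Weekly DD (7 × max(0, T̄ − 10.4)): 51.8, 71.4, 28.0, 74.9, 92.4, 100.8, 32.2, 32.2, 88.2, 0.0, 0.0, 25.9, 39.2, 9.8, 65.8, 65.1, 73.5.
Season total = 851.2 DD.
Complete generations = ⌊851.2 / 212⌋ = 4.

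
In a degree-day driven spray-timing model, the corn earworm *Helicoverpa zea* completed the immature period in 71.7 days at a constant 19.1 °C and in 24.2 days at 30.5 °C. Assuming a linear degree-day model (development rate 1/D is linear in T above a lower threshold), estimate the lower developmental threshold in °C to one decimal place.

Under the model K = D·(T − T_b), so D₁·(T₁ − T_b) = D₂·(T₂ − T_b).
71.7·(19.1 − T_b) = 24.2·(30.5 − T_b)
T_b = (71.7·19.1 − 24.2·30.5) / (71.7 − 24.2) = 631.37 / 47.5 = 13.292 °C ≈ 13.3 °C.

13.3 °C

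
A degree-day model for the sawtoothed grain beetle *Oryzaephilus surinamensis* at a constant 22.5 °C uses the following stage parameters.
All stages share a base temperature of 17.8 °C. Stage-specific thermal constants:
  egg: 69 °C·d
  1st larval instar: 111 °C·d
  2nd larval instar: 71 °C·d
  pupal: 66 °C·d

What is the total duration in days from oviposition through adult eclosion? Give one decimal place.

Daily accumulation at 22.5 °C = 22.5 − 17.8 = 4.7 DD/day.
Total K = 69 + 111 + 71 + 66 = 317 DD.
Total duration = 317 / 4.7 = 67.447 ≈ 67.4 days.

67.4 days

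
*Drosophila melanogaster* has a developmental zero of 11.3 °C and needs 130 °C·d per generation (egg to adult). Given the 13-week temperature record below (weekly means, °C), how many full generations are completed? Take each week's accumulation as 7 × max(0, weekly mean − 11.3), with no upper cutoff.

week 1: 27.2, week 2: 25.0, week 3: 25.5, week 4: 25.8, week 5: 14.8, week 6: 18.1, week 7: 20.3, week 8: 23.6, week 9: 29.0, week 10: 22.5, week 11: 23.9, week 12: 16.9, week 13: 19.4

Weekly DD (7 × max(0, T̄ − 11.3)): 111.3, 95.9, 99.4, 101.5, 24.5, 47.6, 63.0, 86.1, 123.9, 78.4, 88.2, 39.2, 56.7.
Season total = 1015.7 DD.
Complete generations = ⌊1015.7 / 130⌋ = 7.

7 generations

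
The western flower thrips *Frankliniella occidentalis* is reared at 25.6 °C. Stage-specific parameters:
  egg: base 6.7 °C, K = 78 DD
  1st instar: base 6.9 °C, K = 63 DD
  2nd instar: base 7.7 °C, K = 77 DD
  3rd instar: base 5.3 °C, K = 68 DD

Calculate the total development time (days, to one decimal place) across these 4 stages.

15.1 days

egg: 78 / (25.6 − 6.7) = 78 / 18.9 = 4.127 d.
1st instar: 63 / (25.6 − 6.9) = 63 / 18.7 = 3.369 d.
2nd instar: 77 / (25.6 − 7.7) = 77 / 17.9 = 4.302 d.
3rd instar: 68 / (25.6 − 5.3) = 68 / 20.3 = 3.350 d.
Sum = 15.147 ≈ 15.1 days.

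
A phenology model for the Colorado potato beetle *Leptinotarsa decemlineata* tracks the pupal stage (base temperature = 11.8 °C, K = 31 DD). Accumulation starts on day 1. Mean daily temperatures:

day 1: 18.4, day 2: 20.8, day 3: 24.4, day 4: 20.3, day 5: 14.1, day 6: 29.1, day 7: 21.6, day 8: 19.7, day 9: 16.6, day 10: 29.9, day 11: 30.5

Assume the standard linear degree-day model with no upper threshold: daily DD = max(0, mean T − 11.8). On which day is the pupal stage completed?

Daily DD above 11.8 °C: 6.6, 9.0, 12.6, 8.5, 2.3, 17.3, 9.8, 7.9, 4.8, 18.1, 18.7.
Cumulative: 6.6, 15.6, 28.2, 36.7, 39.0, 56.3, 66.1, 74.0, 78.8, 96.9, 115.6.
The total first reaches 31 DD on day 4.

day 4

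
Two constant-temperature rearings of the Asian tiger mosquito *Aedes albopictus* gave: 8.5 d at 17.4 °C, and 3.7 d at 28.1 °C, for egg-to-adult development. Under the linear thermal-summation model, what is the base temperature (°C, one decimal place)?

9.2 °C

Under the model K = D·(T − T_b), so D₁·(T₁ − T_b) = D₂·(T₂ − T_b).
8.5·(17.4 − T_b) = 3.7·(28.1 − T_b)
T_b = (8.5·17.4 − 3.7·28.1) / (8.5 − 3.7) = 43.93 / 4.8 = 9.152 °C ≈ 9.2 °C.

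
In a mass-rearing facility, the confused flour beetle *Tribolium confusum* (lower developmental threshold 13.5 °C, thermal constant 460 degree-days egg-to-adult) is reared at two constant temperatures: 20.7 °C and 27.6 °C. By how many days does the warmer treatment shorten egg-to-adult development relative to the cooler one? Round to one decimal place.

At 20.7 °C: 460 / (20.7 − 13.5) = 460 / 7.2 = 63.889 d.
At 27.6 °C: 460 / (27.6 − 13.5) = 460 / 14.1 = 32.624 d.
Difference = |63.889 − 32.624| = 31.265 ≈ 31.3 days.

31.3 days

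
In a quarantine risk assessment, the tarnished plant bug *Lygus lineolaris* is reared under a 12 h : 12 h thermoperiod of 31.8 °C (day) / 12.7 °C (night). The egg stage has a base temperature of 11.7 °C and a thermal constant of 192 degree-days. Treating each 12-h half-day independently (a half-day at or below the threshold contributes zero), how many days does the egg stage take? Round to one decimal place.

Day half: max(0, 31.8 − 11.7) × 0.5 = 20.1 × 0.5 = 10.05 DD.
Night half: max(0, 12.7 − 11.7) × 0.5 = 1.0 × 0.5 = 0.50 DD.
Per 24 h: 10.55 DD/day.
Duration = 192 / 10.55 = 18.199 ≈ 18.2 days.

18.2 days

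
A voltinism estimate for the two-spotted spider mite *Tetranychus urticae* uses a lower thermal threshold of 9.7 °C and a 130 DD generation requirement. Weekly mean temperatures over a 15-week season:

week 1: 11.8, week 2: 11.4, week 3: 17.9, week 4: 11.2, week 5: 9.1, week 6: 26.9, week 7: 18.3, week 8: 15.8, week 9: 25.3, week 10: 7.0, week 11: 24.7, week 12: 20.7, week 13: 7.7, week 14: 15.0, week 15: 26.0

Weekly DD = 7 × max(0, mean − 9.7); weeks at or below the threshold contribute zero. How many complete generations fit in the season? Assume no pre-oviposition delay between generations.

5 generations

Weekly DD (7 × max(0, T̄ − 9.7)): 14.7, 11.9, 57.4, 10.5, 0.0, 120.4, 60.2, 42.7, 109.2, 0.0, 105.0, 77.0, 0.0, 37.1, 114.1.
Season total = 760.2 DD.
Complete generations = ⌊760.2 / 130⌋ = 5.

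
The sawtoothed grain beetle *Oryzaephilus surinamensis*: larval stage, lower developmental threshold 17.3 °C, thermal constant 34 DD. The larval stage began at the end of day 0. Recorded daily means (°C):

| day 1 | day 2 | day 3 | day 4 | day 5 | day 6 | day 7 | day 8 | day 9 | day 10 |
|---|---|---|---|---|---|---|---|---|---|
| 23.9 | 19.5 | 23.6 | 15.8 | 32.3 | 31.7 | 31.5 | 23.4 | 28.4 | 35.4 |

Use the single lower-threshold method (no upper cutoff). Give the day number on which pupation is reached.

day 6

Daily DD above 17.3 °C: 6.6, 2.2, 6.3, 0.0, 15.0, 14.4, 14.2, 6.1, 11.1, 18.1.
Cumulative: 6.6, 8.8, 15.1, 15.1, 30.1, 44.5, 58.7, 64.8, 75.9, 94.0.
The total first reaches 34 DD on day 6.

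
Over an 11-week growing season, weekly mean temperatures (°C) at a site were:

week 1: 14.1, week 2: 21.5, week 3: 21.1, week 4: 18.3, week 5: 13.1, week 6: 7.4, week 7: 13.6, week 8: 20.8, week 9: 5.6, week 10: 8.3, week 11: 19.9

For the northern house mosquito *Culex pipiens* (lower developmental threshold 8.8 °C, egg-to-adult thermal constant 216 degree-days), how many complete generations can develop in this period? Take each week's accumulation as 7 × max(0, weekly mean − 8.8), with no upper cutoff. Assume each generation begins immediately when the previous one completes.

Weekly DD (7 × max(0, T̄ − 8.8)): 37.1, 88.9, 86.1, 66.5, 30.1, 0.0, 33.6, 84.0, 0.0, 0.0, 77.7.
Season total = 504.0 DD.
Complete generations = ⌊504.0 / 216⌋ = 2.

2 generations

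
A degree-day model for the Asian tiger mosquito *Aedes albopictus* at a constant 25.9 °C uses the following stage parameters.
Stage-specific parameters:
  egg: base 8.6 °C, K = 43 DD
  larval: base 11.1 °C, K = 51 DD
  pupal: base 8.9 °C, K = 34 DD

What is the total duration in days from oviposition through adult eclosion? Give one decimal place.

egg: 43 / (25.9 − 8.6) = 43 / 17.3 = 2.486 d.
larval: 51 / (25.9 − 11.1) = 51 / 14.8 = 3.446 d.
pupal: 34 / (25.9 − 8.9) = 34 / 17.0 = 2.000 d.
Sum = 7.931 ≈ 7.9 days.

7.9 days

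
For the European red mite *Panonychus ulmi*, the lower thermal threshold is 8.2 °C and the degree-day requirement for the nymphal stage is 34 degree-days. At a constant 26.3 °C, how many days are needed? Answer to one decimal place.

1.9 days

Daily accumulation = 26.3 − 8.2 = 18.1 DD/day.
Duration = 34 / 18.1 = 1.878 ≈ 1.9 days.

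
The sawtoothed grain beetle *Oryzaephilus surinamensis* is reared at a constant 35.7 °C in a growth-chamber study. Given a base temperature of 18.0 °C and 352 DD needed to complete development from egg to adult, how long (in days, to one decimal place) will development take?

19.9 days

Daily accumulation = 35.7 − 18.0 = 17.7 DD/day.
Duration = 352 / 17.7 = 19.887 ≈ 19.9 days.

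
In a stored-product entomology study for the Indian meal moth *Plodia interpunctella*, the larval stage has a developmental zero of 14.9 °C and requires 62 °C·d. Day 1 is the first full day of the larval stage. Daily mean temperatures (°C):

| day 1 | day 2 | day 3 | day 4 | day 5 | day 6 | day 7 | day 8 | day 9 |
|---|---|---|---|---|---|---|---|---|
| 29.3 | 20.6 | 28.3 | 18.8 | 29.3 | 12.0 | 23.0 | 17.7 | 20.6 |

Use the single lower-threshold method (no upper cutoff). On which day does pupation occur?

day 8

Daily DD above 14.9 °C: 14.4, 5.7, 13.4, 3.9, 14.4, 0.0, 8.1, 2.8, 5.7.
Cumulative: 14.4, 20.1, 33.5, 37.4, 51.8, 51.8, 59.9, 62.7, 68.4.
The total first reaches 62 DD on day 8.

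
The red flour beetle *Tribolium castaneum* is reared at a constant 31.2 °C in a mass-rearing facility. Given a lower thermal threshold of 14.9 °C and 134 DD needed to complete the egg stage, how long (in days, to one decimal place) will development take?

8.2 days

Daily accumulation = 31.2 − 14.9 = 16.3 DD/day.
Duration = 134 / 16.3 = 8.221 ≈ 8.2 days.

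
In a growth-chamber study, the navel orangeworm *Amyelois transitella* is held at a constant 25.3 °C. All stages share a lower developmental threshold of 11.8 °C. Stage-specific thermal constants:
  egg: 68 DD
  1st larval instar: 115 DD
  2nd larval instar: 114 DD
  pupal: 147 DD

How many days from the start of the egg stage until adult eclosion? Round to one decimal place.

Daily accumulation at 25.3 °C = 25.3 − 11.8 = 13.5 DD/day.
Total K = 68 + 115 + 114 + 147 = 444 DD.
Total duration = 444 / 13.5 = 32.889 ≈ 32.9 days.

32.9 days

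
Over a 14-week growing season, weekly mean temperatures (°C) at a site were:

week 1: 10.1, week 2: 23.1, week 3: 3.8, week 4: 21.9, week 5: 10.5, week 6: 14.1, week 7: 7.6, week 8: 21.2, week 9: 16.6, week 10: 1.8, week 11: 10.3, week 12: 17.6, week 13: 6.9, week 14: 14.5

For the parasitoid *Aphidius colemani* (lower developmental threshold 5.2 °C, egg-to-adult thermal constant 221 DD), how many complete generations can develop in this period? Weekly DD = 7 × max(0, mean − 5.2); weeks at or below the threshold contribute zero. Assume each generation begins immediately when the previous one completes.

3 generations

Weekly DD (7 × max(0, T̄ − 5.2)): 34.3, 125.3, 0.0, 116.9, 37.1, 62.3, 16.8, 112.0, 79.8, 0.0, 35.7, 86.8, 11.9, 65.1.
Season total = 784.0 DD.
Complete generations = ⌊784.0 / 221⌋ = 3.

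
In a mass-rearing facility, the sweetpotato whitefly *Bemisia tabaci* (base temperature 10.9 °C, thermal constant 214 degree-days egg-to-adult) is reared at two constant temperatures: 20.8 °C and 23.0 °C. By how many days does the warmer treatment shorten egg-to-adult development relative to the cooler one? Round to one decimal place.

At 20.8 °C: 214 / (20.8 − 10.9) = 214 / 9.9 = 21.616 d.
At 23.0 °C: 214 / (23.0 − 10.9) = 214 / 12.1 = 17.686 d.
Difference = |21.616 − 17.686| = 3.930 ≈ 3.9 days.

3.9 days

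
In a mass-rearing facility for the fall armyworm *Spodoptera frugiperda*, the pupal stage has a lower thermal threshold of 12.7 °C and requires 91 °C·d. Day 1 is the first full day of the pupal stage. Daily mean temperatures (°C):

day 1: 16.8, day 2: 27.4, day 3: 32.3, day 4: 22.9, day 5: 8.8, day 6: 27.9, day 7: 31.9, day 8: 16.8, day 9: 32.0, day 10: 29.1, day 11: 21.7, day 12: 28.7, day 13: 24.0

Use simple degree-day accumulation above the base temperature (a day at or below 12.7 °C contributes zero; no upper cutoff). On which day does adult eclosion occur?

Daily DD above 12.7 °C: 4.1, 14.7, 19.6, 10.2, 0.0, 15.2, 19.2, 4.1, 19.3, 16.4, 9.0, 16.0, 11.3.
Cumulative: 4.1, 18.8, 38.4, 48.6, 48.6, 63.8, 83.0, 87.1, 106.4, 122.8, 131.8, 147.8, 159.1.
The total first reaches 91 DD on day 9.

day 9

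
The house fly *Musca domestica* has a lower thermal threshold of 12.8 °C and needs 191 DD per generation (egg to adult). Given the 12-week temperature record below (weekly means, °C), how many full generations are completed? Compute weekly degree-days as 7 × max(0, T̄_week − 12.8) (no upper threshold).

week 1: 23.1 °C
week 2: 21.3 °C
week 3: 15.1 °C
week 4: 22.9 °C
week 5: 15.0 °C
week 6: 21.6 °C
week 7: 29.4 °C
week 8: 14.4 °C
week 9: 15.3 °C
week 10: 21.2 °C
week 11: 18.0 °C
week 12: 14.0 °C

2 generations

Weekly DD (7 × max(0, T̄ − 12.8)): 72.1, 59.5, 16.1, 70.7, 15.4, 61.6, 116.2, 11.2, 17.5, 58.8, 36.4, 8.4.
Season total = 543.9 DD.
Complete generations = ⌊543.9 / 191⌋ = 2.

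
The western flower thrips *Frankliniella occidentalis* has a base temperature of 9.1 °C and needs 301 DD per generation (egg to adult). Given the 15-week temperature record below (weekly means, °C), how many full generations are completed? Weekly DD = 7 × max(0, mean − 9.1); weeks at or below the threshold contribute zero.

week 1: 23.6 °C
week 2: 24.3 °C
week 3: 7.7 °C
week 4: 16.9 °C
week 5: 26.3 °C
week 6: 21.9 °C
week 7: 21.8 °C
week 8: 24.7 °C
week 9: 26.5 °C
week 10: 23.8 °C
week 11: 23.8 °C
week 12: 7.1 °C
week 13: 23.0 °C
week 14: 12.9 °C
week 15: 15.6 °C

Weekly DD (7 × max(0, T̄ − 9.1)): 101.5, 106.4, 0.0, 54.6, 120.4, 89.6, 88.9, 109.2, 121.8, 102.9, 102.9, 0.0, 97.3, 26.6, 45.5.
Season total = 1167.6 DD.
Complete generations = ⌊1167.6 / 301⌋ = 3.

3 generations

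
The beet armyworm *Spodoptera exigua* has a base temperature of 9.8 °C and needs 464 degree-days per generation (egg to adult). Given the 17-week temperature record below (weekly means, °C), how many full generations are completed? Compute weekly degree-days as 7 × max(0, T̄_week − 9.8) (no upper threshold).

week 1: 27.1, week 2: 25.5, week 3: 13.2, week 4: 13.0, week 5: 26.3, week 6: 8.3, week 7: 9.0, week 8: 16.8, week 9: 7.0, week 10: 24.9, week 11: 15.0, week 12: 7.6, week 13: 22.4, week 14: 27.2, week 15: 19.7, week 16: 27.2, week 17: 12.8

Weekly DD (7 × max(0, T̄ − 9.8)): 121.1, 109.9, 23.8, 22.4, 115.5, 0.0, 0.0, 49.0, 0.0, 105.7, 36.4, 0.0, 88.2, 121.8, 69.3, 121.8, 21.0.
Season total = 1005.9 DD.
Complete generations = ⌊1005.9 / 464⌋ = 2.

2 generations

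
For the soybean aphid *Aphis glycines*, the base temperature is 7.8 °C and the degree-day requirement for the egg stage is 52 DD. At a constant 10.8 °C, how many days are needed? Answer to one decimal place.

17.3 days

Daily accumulation = 10.8 − 7.8 = 3.0 DD/day.
Duration = 52 / 3.0 = 17.333 ≈ 17.3 days.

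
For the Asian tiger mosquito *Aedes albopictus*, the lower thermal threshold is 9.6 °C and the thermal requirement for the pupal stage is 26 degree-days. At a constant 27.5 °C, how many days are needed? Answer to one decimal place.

1.5 days

Daily accumulation = 27.5 − 9.6 = 17.9 DD/day.
Duration = 26 / 17.9 = 1.453 ≈ 1.5 days.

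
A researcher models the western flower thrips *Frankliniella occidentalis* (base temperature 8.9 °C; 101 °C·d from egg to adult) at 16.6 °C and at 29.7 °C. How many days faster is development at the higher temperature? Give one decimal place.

At 16.6 °C: 101 / (16.6 − 8.9) = 101 / 7.7 = 13.117 d.
At 29.7 °C: 101 / (29.7 − 8.9) = 101 / 20.8 = 4.856 d.
Difference = |13.117 − 4.856| = 8.261 ≈ 8.3 days.

8.3 days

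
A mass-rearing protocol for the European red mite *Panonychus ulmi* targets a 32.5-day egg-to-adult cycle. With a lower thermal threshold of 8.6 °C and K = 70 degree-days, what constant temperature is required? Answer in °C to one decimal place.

Required daily accumulation = 70 / 32.5 = 2.154 DD/day.
T = T_base + 2.154 = 8.6 + 2.154 = 10.754 ≈ 10.8 °C.

10.8 °C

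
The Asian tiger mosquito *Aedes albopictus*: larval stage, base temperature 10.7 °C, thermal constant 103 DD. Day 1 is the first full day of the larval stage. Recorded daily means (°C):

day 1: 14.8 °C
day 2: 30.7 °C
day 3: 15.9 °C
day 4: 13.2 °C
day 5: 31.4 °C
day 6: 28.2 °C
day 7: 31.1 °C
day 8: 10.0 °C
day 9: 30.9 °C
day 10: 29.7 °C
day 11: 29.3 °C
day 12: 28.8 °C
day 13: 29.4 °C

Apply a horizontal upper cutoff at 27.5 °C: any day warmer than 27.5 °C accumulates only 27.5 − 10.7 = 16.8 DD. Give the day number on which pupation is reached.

day 10

Daily DD above 10.7 °C (capped at 16.8): 4.1, 16.8, 5.2, 2.5, 16.8, 16.8, 16.8, 0.0, 16.8, 16.8, 16.8, 16.8, 16.8.
Cumulative: 4.1, 20.9, 26.1, 28.6, 45.4, 62.2, 79.0, 79.0, 95.8, 112.6, 129.4, 146.2, 163.0.
The total first reaches 103 DD on day 10.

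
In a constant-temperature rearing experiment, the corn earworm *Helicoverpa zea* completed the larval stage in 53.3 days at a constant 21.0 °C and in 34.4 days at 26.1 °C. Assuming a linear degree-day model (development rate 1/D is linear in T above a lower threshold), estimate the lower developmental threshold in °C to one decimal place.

11.7 °C

Equal thermal constants: D₁(T₁ − T_b) = D₂(T₂ − T_b).
53.3·(21.0 − T_b) = 34.4·(26.1 − T_b)
T_b = (53.3·21.0 − 34.4·26.1) / (53.3 − 34.4) = 221.46 / 18.9 = 11.717 °C ≈ 11.7 °C.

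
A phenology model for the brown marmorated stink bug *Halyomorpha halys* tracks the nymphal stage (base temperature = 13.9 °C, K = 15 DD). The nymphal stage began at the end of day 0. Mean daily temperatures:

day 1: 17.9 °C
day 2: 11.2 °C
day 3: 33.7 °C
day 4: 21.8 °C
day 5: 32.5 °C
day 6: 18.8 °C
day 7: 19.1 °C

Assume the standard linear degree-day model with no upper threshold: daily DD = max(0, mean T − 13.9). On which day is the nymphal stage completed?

Daily DD above 13.9 °C: 4.0, 0.0, 19.8, 7.9, 18.6, 4.9, 5.2.
Cumulative: 4.0, 4.0, 23.8, 31.7, 50.3, 55.2, 60.4.
The total first reaches 15 DD on day 3.

day 3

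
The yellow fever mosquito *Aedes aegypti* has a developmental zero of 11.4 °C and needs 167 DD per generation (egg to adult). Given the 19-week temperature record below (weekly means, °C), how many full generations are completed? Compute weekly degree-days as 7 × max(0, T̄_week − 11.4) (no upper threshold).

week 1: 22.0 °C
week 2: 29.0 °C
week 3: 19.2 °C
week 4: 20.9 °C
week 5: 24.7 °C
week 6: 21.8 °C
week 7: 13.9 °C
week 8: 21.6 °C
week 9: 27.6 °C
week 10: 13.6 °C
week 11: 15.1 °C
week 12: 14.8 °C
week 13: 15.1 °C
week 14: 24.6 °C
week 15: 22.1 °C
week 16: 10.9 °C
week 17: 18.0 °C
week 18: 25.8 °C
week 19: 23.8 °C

7 generations

Weekly DD (7 × max(0, T̄ − 11.4)): 74.2, 123.2, 54.6, 66.5, 93.1, 72.8, 17.5, 71.4, 113.4, 15.4, 25.9, 23.8, 25.9, 92.4, 74.9, 0.0, 46.2, 100.8, 86.8.
Season total = 1178.8 DD.
Complete generations = ⌊1178.8 / 167⌋ = 7.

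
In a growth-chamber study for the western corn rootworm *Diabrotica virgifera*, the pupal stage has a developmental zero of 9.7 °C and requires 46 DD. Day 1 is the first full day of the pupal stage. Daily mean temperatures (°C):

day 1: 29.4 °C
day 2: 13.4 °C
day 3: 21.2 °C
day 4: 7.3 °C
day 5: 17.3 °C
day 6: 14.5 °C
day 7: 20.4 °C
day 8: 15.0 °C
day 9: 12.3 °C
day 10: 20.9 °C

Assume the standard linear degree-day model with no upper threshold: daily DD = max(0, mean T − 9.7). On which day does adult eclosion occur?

day 6

Daily DD above 9.7 °C: 19.7, 3.7, 11.5, 0.0, 7.6, 4.8, 10.7, 5.3, 2.6, 11.2.
Cumulative: 19.7, 23.4, 34.9, 34.9, 42.5, 47.3, 58.0, 63.3, 65.9, 77.1.
The total first reaches 46 DD on day 6.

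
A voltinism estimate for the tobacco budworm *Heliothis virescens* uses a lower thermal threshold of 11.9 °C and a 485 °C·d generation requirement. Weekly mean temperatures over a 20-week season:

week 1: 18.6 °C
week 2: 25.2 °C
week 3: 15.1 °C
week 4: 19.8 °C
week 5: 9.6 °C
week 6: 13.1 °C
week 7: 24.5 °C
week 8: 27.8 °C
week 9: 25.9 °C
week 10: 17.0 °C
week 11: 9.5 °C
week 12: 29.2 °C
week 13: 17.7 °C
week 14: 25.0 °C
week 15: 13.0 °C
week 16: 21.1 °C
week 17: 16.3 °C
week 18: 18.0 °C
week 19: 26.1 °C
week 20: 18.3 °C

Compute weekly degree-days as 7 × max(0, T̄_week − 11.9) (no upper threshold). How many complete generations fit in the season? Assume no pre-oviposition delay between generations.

Weekly DD (7 × max(0, T̄ − 11.9)): 46.9, 93.1, 22.4, 55.3, 0.0, 8.4, 88.2, 111.3, 98.0, 35.7, 0.0, 121.1, 40.6, 91.7, 7.7, 64.4, 30.8, 42.7, 99.4, 44.8.
Season total = 1102.5 DD.
Complete generations = ⌊1102.5 / 485⌋ = 2.

2 generations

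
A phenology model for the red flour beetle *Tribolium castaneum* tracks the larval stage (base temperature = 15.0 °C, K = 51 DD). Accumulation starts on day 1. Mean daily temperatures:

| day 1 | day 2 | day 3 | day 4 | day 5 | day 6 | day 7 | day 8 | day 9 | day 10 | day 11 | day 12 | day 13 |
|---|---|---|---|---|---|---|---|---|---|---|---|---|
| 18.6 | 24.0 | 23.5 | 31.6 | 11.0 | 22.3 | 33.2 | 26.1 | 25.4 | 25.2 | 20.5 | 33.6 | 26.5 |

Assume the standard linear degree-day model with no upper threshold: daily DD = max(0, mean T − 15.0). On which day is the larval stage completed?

Daily DD above 15.0 °C: 3.6, 9.0, 8.5, 16.6, 0.0, 7.3, 18.2, 11.1, 10.4, 10.2, 5.5, 18.6, 11.5.
Cumulative: 3.6, 12.6, 21.1, 37.7, 37.7, 45.0, 63.2, 74.3, 84.7, 94.9, 100.4, 119.0, 130.5.
The total first reaches 51 DD on day 7.

day 7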